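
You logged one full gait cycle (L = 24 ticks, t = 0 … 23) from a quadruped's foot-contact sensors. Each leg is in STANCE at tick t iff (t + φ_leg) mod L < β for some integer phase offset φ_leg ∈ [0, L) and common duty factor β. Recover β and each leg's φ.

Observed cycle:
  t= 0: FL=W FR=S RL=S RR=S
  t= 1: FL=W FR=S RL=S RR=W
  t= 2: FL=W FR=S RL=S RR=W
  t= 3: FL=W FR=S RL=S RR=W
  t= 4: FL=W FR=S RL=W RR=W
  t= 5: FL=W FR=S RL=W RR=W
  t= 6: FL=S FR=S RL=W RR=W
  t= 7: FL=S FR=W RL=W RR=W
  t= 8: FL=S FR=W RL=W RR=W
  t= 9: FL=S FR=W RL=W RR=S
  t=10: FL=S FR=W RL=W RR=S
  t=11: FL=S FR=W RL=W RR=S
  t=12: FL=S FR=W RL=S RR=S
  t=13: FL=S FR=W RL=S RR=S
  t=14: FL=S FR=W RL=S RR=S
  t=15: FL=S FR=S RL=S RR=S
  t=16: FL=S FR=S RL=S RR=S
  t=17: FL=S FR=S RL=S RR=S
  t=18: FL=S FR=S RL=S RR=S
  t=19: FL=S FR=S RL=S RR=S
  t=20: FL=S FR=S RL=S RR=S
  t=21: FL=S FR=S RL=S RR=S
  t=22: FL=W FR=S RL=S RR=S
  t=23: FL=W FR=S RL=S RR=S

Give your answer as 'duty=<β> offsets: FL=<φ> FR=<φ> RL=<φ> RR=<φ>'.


duty=16 offsets: FL=18 FR=9 RL=12 RR=15

duty β = stance ticks per leg = 16
FL: stance ticks = 16; W→S at t=6 → φ=18
FR: stance ticks = 16; W→S at t=15 → φ=9
RL: stance ticks = 16; W→S at t=12 → φ=12
RR: stance ticks = 16; W→S at t=9 → φ=15


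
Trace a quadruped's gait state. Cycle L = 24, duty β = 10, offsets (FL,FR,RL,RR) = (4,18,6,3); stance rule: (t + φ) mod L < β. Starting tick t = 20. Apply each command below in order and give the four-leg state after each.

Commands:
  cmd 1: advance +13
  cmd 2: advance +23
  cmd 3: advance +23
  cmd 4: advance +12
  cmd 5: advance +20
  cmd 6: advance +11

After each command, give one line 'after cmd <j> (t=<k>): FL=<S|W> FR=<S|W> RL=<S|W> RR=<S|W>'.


after cmd 1 (t=33): FL=W FR=S RL=W RR=W
after cmd 2 (t=56): FL=W FR=S RL=W RR=W
after cmd 3 (t=79): FL=W FR=S RL=W RR=W
after cmd 4 (t=91): FL=W FR=W RL=S RR=W
after cmd 5 (t=111): FL=W FR=S RL=W RR=W
after cmd 6 (t=122): FL=S FR=W RL=S RR=S

start t=20: FL=S FR=W RL=S RR=W
cmd 1: advance +13 → t=33, phase=(13,3,15,12) → FL=W FR=S RL=W RR=W
cmd 2: advance +23 → t=56, phase=(12,2,14,11) → FL=W FR=S RL=W RR=W
cmd 3: advance +23 → t=79, phase=(11,1,13,10) → FL=W FR=S RL=W RR=W
cmd 4: advance +12 → t=91, phase=(23,13,1,22) → FL=W FR=W RL=S RR=W
cmd 5: advance +20 → t=111, phase=(19,9,21,18) → FL=W FR=S RL=W RR=W
cmd 6: advance +11 → t=122, phase=(6,20,8,5) → FL=S FR=W RL=S RR=S


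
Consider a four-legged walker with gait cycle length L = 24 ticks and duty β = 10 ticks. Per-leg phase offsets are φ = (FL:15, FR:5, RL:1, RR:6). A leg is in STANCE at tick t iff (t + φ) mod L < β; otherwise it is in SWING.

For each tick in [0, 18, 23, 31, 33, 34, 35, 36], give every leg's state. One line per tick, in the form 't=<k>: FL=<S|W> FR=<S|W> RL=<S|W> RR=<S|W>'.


t=0: FL=W FR=S RL=S RR=S
t=18: FL=S FR=W RL=W RR=S
t=23: FL=W FR=S RL=S RR=S
t=31: FL=W FR=W RL=S RR=W
t=33: FL=S FR=W RL=W RR=W
t=34: FL=S FR=W RL=W RR=W
t=35: FL=S FR=W RL=W RR=W
t=36: FL=S FR=W RL=W RR=W

t=0: phase=(15,5,1,6) vs β=10 → FL=W FR=S RL=S RR=S
t=18: phase=(9,23,19,0) vs β=10 → FL=S FR=W RL=W RR=S
t=23: phase=(14,4,0,5) vs β=10 → FL=W FR=S RL=S RR=S
t=31: phase=(22,12,8,13) vs β=10 → FL=W FR=W RL=S RR=W
t=33: phase=(0,14,10,15) vs β=10 → FL=S FR=W RL=W RR=W
t=34: phase=(1,15,11,16) vs β=10 → FL=S FR=W RL=W RR=W
t=35: phase=(2,16,12,17) vs β=10 → FL=S FR=W RL=W RR=W
t=36: phase=(3,17,13,18) vs β=10 → FL=S FR=W RL=W RR=W


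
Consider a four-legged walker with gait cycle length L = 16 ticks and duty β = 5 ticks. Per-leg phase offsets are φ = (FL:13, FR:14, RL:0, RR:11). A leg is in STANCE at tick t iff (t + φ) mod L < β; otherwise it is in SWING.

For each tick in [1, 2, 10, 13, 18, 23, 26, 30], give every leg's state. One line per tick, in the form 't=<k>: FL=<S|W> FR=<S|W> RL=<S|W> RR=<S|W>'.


t=1: phase=(14,15,1,12) vs β=5 → FL=W FR=W RL=S RR=W
t=2: phase=(15,0,2,13) vs β=5 → FL=W FR=S RL=S RR=W
t=10: phase=(7,8,10,5) vs β=5 → FL=W FR=W RL=W RR=W
t=13: phase=(10,11,13,8) vs β=5 → FL=W FR=W RL=W RR=W
t=18: phase=(15,0,2,13) vs β=5 → FL=W FR=S RL=S RR=W
t=23: phase=(4,5,7,2) vs β=5 → FL=S FR=W RL=W RR=S
t=26: phase=(7,8,10,5) vs β=5 → FL=W FR=W RL=W RR=W
t=30: phase=(11,12,14,9) vs β=5 → FL=W FR=W RL=W RR=W

t=1: FL=W FR=W RL=S RR=W
t=2: FL=W FR=S RL=S RR=W
t=10: FL=W FR=W RL=W RR=W
t=13: FL=W FR=W RL=W RR=W
t=18: FL=W FR=S RL=S RR=W
t=23: FL=S FR=W RL=W RR=S
t=26: FL=W FR=W RL=W RR=W
t=30: FL=W FR=W RL=W RR=W


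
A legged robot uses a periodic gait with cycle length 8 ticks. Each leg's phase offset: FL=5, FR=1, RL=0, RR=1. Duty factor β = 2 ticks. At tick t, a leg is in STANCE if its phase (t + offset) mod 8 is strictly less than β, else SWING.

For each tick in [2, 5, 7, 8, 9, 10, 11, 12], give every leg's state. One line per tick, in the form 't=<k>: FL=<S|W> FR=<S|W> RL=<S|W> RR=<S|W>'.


t=2: phase=(7,3,2,3) vs β=2 → FL=W FR=W RL=W RR=W
t=5: phase=(2,6,5,6) vs β=2 → FL=W FR=W RL=W RR=W
t=7: phase=(4,0,7,0) vs β=2 → FL=W FR=S RL=W RR=S
t=8: phase=(5,1,0,1) vs β=2 → FL=W FR=S RL=S RR=S
t=9: phase=(6,2,1,2) vs β=2 → FL=W FR=W RL=S RR=W
t=10: phase=(7,3,2,3) vs β=2 → FL=W FR=W RL=W RR=W
t=11: phase=(0,4,3,4) vs β=2 → FL=S FR=W RL=W RR=W
t=12: phase=(1,5,4,5) vs β=2 → FL=S FR=W RL=W RR=W

t=2: FL=W FR=W RL=W RR=W
t=5: FL=W FR=W RL=W RR=W
t=7: FL=W FR=S RL=W RR=S
t=8: FL=W FR=S RL=S RR=S
t=9: FL=W FR=W RL=S RR=W
t=10: FL=W FR=W RL=W RR=W
t=11: FL=S FR=W RL=W RR=W
t=12: FL=S FR=W RL=W RR=W


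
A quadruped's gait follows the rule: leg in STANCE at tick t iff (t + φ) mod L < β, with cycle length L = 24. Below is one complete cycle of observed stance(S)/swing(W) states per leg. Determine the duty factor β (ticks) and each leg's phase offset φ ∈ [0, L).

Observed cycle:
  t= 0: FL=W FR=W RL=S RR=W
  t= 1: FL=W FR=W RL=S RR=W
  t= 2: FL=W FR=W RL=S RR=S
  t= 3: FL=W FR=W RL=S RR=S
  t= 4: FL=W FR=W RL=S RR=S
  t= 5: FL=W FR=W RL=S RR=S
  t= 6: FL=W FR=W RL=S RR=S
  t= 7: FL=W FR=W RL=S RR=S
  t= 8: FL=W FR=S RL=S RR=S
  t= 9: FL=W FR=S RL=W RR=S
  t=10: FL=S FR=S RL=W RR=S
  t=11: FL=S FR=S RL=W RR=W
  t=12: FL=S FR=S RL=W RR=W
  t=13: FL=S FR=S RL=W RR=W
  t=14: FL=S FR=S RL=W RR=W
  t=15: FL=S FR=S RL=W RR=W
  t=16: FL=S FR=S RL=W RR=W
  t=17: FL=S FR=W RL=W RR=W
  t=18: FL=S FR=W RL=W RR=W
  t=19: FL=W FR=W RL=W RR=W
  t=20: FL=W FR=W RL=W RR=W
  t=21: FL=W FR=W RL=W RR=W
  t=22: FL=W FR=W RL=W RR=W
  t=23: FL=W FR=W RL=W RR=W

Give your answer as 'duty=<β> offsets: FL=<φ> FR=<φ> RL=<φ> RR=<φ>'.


duty β = stance ticks per leg = 9
FL: stance ticks = 9; W→S at t=10 → φ=14
FR: stance ticks = 9; W→S at t=8 → φ=16
RL: stance ticks = 9; W→S at t=0 → φ=0
RR: stance ticks = 9; W→S at t=2 → φ=22

duty=9 offsets: FL=14 FR=16 RL=0 RR=22


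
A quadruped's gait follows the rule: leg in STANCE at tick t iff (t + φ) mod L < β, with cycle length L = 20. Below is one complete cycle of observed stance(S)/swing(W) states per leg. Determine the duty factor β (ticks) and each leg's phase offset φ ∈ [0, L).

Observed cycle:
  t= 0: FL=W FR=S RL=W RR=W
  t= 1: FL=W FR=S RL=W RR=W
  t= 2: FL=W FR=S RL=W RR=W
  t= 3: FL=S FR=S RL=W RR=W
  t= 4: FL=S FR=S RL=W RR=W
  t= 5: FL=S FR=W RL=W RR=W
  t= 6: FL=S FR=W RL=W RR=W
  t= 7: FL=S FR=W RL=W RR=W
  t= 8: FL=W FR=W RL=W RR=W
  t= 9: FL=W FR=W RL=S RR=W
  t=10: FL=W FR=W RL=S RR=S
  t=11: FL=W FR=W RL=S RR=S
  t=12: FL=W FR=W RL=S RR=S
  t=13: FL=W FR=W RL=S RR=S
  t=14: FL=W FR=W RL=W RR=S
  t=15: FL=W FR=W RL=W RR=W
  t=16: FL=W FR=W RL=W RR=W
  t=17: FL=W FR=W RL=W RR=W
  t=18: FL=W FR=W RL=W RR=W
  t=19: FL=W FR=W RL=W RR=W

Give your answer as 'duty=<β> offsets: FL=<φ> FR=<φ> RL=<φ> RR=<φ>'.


duty β = stance ticks per leg = 5
FL: stance ticks = 5; W→S at t=3 → φ=17
FR: stance ticks = 5; W→S at t=0 → φ=0
RL: stance ticks = 5; W→S at t=9 → φ=11
RR: stance ticks = 5; W→S at t=10 → φ=10

duty=5 offsets: FL=17 FR=0 RL=11 RR=10


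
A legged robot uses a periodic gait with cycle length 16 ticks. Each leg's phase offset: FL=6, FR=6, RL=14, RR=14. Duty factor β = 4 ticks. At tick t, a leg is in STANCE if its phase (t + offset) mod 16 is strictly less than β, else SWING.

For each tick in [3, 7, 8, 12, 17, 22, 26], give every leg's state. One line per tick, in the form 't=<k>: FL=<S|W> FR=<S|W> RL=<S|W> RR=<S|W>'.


t=3: FL=W FR=W RL=S RR=S
t=7: FL=W FR=W RL=W RR=W
t=8: FL=W FR=W RL=W RR=W
t=12: FL=S FR=S RL=W RR=W
t=17: FL=W FR=W RL=W RR=W
t=22: FL=W FR=W RL=W RR=W
t=26: FL=S FR=S RL=W RR=W

t=3: phase=(9,9,1,1) vs β=4 → FL=W FR=W RL=S RR=S
t=7: phase=(13,13,5,5) vs β=4 → FL=W FR=W RL=W RR=W
t=8: phase=(14,14,6,6) vs β=4 → FL=W FR=W RL=W RR=W
t=12: phase=(2,2,10,10) vs β=4 → FL=S FR=S RL=W RR=W
t=17: phase=(7,7,15,15) vs β=4 → FL=W FR=W RL=W RR=W
t=22: phase=(12,12,4,4) vs β=4 → FL=W FR=W RL=W RR=W
t=26: phase=(0,0,8,8) vs β=4 → FL=S FR=S RL=W RR=W


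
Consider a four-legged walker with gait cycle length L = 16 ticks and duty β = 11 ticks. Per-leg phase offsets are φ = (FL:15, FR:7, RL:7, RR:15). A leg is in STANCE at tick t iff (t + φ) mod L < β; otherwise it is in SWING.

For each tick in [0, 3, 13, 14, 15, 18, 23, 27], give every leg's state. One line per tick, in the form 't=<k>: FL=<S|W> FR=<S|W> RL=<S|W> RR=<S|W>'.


t=0: FL=W FR=S RL=S RR=W
t=3: FL=S FR=S RL=S RR=S
t=13: FL=W FR=S RL=S RR=W
t=14: FL=W FR=S RL=S RR=W
t=15: FL=W FR=S RL=S RR=W
t=18: FL=S FR=S RL=S RR=S
t=23: FL=S FR=W RL=W RR=S
t=27: FL=S FR=S RL=S RR=S

t=0: phase=(15,7,7,15) vs β=11 → FL=W FR=S RL=S RR=W
t=3: phase=(2,10,10,2) vs β=11 → FL=S FR=S RL=S RR=S
t=13: phase=(12,4,4,12) vs β=11 → FL=W FR=S RL=S RR=W
t=14: phase=(13,5,5,13) vs β=11 → FL=W FR=S RL=S RR=W
t=15: phase=(14,6,6,14) vs β=11 → FL=W FR=S RL=S RR=W
t=18: phase=(1,9,9,1) vs β=11 → FL=S FR=S RL=S RR=S
t=23: phase=(6,14,14,6) vs β=11 → FL=S FR=W RL=W RR=S
t=27: phase=(10,2,2,10) vs β=11 → FL=S FR=S RL=S RR=S


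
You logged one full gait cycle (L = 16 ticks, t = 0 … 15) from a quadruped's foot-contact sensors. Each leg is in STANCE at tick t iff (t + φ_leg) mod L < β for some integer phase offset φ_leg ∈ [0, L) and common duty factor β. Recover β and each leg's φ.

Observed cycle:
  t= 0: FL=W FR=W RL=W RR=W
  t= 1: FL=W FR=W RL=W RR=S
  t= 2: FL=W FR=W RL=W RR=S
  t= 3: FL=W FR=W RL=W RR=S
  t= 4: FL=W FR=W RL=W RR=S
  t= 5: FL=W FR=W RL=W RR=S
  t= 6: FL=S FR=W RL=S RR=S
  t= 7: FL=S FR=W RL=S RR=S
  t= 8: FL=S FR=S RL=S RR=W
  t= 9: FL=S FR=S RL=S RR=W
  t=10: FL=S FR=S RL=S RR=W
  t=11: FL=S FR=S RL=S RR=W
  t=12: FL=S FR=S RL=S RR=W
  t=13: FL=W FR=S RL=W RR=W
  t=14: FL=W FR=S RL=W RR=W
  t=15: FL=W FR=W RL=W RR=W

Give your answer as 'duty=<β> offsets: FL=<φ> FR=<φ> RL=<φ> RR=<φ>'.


duty=7 offsets: FL=10 FR=8 RL=10 RR=15

duty β = stance ticks per leg = 7
FL: stance ticks = 7; W→S at t=6 → φ=10
FR: stance ticks = 7; W→S at t=8 → φ=8
RL: stance ticks = 7; W→S at t=6 → φ=10
RR: stance ticks = 7; W→S at t=1 → φ=15


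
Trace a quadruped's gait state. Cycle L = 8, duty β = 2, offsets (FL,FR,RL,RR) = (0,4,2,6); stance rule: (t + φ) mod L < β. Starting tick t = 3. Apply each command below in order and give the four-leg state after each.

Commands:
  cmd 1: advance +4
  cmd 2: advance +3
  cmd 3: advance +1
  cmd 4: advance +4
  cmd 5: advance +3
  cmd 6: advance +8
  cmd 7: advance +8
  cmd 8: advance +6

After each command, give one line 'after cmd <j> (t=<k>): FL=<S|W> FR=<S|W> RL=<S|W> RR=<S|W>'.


start t=3: FL=W FR=W RL=W RR=S
cmd 1: advance +4 → t=7, phase=(7,3,1,5) → FL=W FR=W RL=S RR=W
cmd 2: advance +3 → t=10, phase=(2,6,4,0) → FL=W FR=W RL=W RR=S
cmd 3: advance +1 → t=11, phase=(3,7,5,1) → FL=W FR=W RL=W RR=S
cmd 4: advance +4 → t=15, phase=(7,3,1,5) → FL=W FR=W RL=S RR=W
cmd 5: advance +3 → t=18, phase=(2,6,4,0) → FL=W FR=W RL=W RR=S
cmd 6: advance +8 → t=26, phase=(2,6,4,0) → FL=W FR=W RL=W RR=S
cmd 7: advance +8 → t=34, phase=(2,6,4,0) → FL=W FR=W RL=W RR=S
cmd 8: advance +6 → t=40, phase=(0,4,2,6) → FL=S FR=W RL=W RR=W

after cmd 1 (t=7): FL=W FR=W RL=S RR=W
after cmd 2 (t=10): FL=W FR=W RL=W RR=S
after cmd 3 (t=11): FL=W FR=W RL=W RR=S
after cmd 4 (t=15): FL=W FR=W RL=S RR=W
after cmd 5 (t=18): FL=W FR=W RL=W RR=S
after cmd 6 (t=26): FL=W FR=W RL=W RR=S
after cmd 7 (t=34): FL=W FR=W RL=W RR=S
after cmd 8 (t=40): FL=S FR=W RL=W RR=W


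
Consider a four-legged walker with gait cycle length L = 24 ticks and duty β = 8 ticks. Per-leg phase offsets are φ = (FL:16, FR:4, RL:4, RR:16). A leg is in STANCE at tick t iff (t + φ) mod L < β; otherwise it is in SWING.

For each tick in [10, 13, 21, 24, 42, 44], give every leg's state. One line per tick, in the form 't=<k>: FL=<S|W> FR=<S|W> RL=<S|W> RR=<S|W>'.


t=10: FL=S FR=W RL=W RR=S
t=13: FL=S FR=W RL=W RR=S
t=21: FL=W FR=S RL=S RR=W
t=24: FL=W FR=S RL=S RR=W
t=42: FL=W FR=W RL=W RR=W
t=44: FL=W FR=S RL=S RR=W

t=10: phase=(2,14,14,2) vs β=8 → FL=S FR=W RL=W RR=S
t=13: phase=(5,17,17,5) vs β=8 → FL=S FR=W RL=W RR=S
t=21: phase=(13,1,1,13) vs β=8 → FL=W FR=S RL=S RR=W
t=24: phase=(16,4,4,16) vs β=8 → FL=W FR=S RL=S RR=W
t=42: phase=(10,22,22,10) vs β=8 → FL=W FR=W RL=W RR=W
t=44: phase=(12,0,0,12) vs β=8 → FL=W FR=S RL=S RR=W


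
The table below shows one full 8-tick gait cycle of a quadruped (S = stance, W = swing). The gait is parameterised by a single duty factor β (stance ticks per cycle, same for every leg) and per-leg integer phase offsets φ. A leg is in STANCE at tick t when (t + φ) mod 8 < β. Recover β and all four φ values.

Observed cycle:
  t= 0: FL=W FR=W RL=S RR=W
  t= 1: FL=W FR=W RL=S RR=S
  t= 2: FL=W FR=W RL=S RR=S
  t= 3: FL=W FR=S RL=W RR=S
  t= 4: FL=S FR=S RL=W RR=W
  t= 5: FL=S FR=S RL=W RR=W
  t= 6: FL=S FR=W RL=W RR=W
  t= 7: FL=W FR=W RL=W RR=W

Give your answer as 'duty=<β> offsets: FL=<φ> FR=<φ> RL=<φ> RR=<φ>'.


duty=3 offsets: FL=4 FR=5 RL=0 RR=7

duty β = stance ticks per leg = 3
FL: stance ticks = 3; W→S at t=4 → φ=4
FR: stance ticks = 3; W→S at t=3 → φ=5
RL: stance ticks = 3; W→S at t=0 → φ=0
RR: stance ticks = 3; W→S at t=1 → φ=7


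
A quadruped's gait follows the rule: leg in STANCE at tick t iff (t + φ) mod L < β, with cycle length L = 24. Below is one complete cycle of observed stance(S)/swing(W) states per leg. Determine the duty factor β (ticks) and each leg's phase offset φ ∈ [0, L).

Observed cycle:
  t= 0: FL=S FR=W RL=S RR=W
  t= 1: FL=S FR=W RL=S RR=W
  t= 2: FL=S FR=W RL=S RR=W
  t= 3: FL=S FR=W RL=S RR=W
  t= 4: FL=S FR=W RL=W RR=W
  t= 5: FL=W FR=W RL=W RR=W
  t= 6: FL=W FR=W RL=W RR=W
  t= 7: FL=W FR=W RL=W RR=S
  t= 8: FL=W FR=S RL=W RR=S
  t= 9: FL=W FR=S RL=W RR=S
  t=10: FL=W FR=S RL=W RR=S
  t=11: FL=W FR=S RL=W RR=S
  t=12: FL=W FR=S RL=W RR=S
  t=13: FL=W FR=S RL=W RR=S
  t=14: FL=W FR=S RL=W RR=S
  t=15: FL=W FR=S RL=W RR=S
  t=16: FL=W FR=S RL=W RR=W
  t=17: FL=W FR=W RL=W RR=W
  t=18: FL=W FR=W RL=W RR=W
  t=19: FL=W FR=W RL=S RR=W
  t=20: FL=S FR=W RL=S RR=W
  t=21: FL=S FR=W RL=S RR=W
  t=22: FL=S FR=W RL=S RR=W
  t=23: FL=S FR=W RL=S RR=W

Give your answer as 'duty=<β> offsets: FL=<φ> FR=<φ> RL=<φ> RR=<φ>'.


duty β = stance ticks per leg = 9
FL: stance ticks = 9; W→S at t=20 → φ=4
FR: stance ticks = 9; W→S at t=8 → φ=16
RL: stance ticks = 9; W→S at t=19 → φ=5
RR: stance ticks = 9; W→S at t=7 → φ=17

duty=9 offsets: FL=4 FR=16 RL=5 RR=17


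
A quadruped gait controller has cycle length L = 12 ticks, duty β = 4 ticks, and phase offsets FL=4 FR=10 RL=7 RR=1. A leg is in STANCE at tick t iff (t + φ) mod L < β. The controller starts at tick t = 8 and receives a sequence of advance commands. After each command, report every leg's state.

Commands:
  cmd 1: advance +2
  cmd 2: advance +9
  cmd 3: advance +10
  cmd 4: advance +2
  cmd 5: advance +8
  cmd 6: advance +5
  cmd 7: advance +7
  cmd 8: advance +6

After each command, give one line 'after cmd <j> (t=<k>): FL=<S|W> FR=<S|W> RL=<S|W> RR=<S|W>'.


start t=8: FL=S FR=W RL=S RR=W
cmd 1: advance +2 → t=10, phase=(2,8,5,11) → FL=S FR=W RL=W RR=W
cmd 2: advance +9 → t=19, phase=(11,5,2,8) → FL=W FR=W RL=S RR=W
cmd 3: advance +10 → t=29, phase=(9,3,0,6) → FL=W FR=S RL=S RR=W
cmd 4: advance +2 → t=31, phase=(11,5,2,8) → FL=W FR=W RL=S RR=W
cmd 5: advance +8 → t=39, phase=(7,1,10,4) → FL=W FR=S RL=W RR=W
cmd 6: advance +5 → t=44, phase=(0,6,3,9) → FL=S FR=W RL=S RR=W
cmd 7: advance +7 → t=51, phase=(7,1,10,4) → FL=W FR=S RL=W RR=W
cmd 8: advance +6 → t=57, phase=(1,7,4,10) → FL=S FR=W RL=W RR=W

after cmd 1 (t=10): FL=S FR=W RL=W RR=W
after cmd 2 (t=19): FL=W FR=W RL=S RR=W
after cmd 3 (t=29): FL=W FR=S RL=S RR=W
after cmd 4 (t=31): FL=W FR=W RL=S RR=W
after cmd 5 (t=39): FL=W FR=S RL=W RR=W
after cmd 6 (t=44): FL=S FR=W RL=S RR=W
after cmd 7 (t=51): FL=W FR=S RL=W RR=W
after cmd 8 (t=57): FL=S FR=W RL=W RR=W


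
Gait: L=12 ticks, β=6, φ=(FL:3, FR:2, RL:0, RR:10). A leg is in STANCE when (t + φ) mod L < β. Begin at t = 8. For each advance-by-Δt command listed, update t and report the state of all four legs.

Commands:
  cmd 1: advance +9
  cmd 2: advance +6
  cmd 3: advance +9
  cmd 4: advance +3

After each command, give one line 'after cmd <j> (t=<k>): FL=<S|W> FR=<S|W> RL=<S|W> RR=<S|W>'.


after cmd 1 (t=17): FL=W FR=W RL=S RR=S
after cmd 2 (t=23): FL=S FR=S RL=W RR=W
after cmd 3 (t=32): FL=W FR=W RL=W RR=W
after cmd 4 (t=35): FL=S FR=S RL=W RR=W

start t=8: FL=W FR=W RL=W RR=W
cmd 1: advance +9 → t=17, phase=(8,7,5,3) → FL=W FR=W RL=S RR=S
cmd 2: advance +6 → t=23, phase=(2,1,11,9) → FL=S FR=S RL=W RR=W
cmd 3: advance +9 → t=32, phase=(11,10,8,6) → FL=W FR=W RL=W RR=W
cmd 4: advance +3 → t=35, phase=(2,1,11,9) → FL=S FR=S RL=W RR=W


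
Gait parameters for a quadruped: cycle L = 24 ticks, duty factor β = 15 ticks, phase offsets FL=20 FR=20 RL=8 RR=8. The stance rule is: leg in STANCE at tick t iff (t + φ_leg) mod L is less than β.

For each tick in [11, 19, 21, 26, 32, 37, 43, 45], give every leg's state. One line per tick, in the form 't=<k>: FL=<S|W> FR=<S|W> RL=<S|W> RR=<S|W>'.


t=11: FL=S FR=S RL=W RR=W
t=19: FL=W FR=W RL=S RR=S
t=21: FL=W FR=W RL=S RR=S
t=26: FL=W FR=W RL=S RR=S
t=32: FL=S FR=S RL=W RR=W
t=37: FL=S FR=S RL=W RR=W
t=43: FL=W FR=W RL=S RR=S
t=45: FL=W FR=W RL=S RR=S

t=11: phase=(7,7,19,19) vs β=15 → FL=S FR=S RL=W RR=W
t=19: phase=(15,15,3,3) vs β=15 → FL=W FR=W RL=S RR=S
t=21: phase=(17,17,5,5) vs β=15 → FL=W FR=W RL=S RR=S
t=26: phase=(22,22,10,10) vs β=15 → FL=W FR=W RL=S RR=S
t=32: phase=(4,4,16,16) vs β=15 → FL=S FR=S RL=W RR=W
t=37: phase=(9,9,21,21) vs β=15 → FL=S FR=S RL=W RR=W
t=43: phase=(15,15,3,3) vs β=15 → FL=W FR=W RL=S RR=S
t=45: phase=(17,17,5,5) vs β=15 → FL=W FR=W RL=S RR=S


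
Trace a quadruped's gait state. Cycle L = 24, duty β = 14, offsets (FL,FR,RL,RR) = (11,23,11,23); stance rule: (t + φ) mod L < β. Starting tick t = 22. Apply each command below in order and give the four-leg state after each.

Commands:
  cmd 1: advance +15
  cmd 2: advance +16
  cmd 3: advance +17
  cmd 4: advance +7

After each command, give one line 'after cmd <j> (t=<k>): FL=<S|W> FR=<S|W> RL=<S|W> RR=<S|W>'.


start t=22: FL=S FR=W RL=S RR=W
cmd 1: advance +15 → t=37, phase=(0,12,0,12) → FL=S FR=S RL=S RR=S
cmd 2: advance +16 → t=53, phase=(16,4,16,4) → FL=W FR=S RL=W RR=S
cmd 3: advance +17 → t=70, phase=(9,21,9,21) → FL=S FR=W RL=S RR=W
cmd 4: advance +7 → t=77, phase=(16,4,16,4) → FL=W FR=S RL=W RR=S

after cmd 1 (t=37): FL=S FR=S RL=S RR=S
after cmd 2 (t=53): FL=W FR=S RL=W RR=S
after cmd 3 (t=70): FL=S FR=W RL=S RR=W
after cmd 4 (t=77): FL=W FR=S RL=W RR=S


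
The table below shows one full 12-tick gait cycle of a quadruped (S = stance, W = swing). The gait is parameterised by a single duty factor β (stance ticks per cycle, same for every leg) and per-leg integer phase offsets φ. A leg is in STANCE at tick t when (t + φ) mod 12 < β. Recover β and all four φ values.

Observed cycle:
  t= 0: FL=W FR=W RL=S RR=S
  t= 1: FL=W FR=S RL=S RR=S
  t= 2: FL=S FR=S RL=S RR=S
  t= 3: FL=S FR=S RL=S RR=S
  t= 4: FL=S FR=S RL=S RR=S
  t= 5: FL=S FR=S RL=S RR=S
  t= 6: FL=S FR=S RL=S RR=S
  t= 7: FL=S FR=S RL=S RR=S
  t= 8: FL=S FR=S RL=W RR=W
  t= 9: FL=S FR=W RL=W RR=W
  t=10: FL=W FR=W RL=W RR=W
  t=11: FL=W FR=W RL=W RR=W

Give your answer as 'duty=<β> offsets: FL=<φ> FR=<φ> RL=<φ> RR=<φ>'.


duty=8 offsets: FL=10 FR=11 RL=0 RR=0

duty β = stance ticks per leg = 8
FL: stance ticks = 8; W→S at t=2 → φ=10
FR: stance ticks = 8; W→S at t=1 → φ=11
RL: stance ticks = 8; W→S at t=0 → φ=0
RR: stance ticks = 8; W→S at t=0 → φ=0


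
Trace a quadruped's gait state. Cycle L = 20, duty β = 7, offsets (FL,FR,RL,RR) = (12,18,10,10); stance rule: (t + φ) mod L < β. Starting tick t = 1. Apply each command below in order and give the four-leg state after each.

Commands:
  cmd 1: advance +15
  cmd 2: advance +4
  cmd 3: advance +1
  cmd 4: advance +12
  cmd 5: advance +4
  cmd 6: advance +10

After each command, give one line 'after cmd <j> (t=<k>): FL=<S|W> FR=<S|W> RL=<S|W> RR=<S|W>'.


after cmd 1 (t=16): FL=W FR=W RL=S RR=S
after cmd 2 (t=20): FL=W FR=W RL=W RR=W
after cmd 3 (t=21): FL=W FR=W RL=W RR=W
after cmd 4 (t=33): FL=S FR=W RL=S RR=S
after cmd 5 (t=37): FL=W FR=W RL=W RR=W
after cmd 6 (t=47): FL=W FR=S RL=W RR=W

start t=1: FL=W FR=W RL=W RR=W
cmd 1: advance +15 → t=16, phase=(8,14,6,6) → FL=W FR=W RL=S RR=S
cmd 2: advance +4 → t=20, phase=(12,18,10,10) → FL=W FR=W RL=W RR=W
cmd 3: advance +1 → t=21, phase=(13,19,11,11) → FL=W FR=W RL=W RR=W
cmd 4: advance +12 → t=33, phase=(5,11,3,3) → FL=S FR=W RL=S RR=S
cmd 5: advance +4 → t=37, phase=(9,15,7,7) → FL=W FR=W RL=W RR=W
cmd 6: advance +10 → t=47, phase=(19,5,17,17) → FL=W FR=S RL=W RR=W


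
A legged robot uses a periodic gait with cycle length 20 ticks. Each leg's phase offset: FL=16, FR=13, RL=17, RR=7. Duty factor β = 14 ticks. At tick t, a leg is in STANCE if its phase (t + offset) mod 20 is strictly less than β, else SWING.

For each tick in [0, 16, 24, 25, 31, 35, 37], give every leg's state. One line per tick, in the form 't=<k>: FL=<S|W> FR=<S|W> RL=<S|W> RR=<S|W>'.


t=0: FL=W FR=S RL=W RR=S
t=16: FL=S FR=S RL=S RR=S
t=24: FL=S FR=W RL=S RR=S
t=25: FL=S FR=W RL=S RR=S
t=31: FL=S FR=S RL=S RR=W
t=35: FL=S FR=S RL=S RR=S
t=37: FL=S FR=S RL=W RR=S

t=0: phase=(16,13,17,7) vs β=14 → FL=W FR=S RL=W RR=S
t=16: phase=(12,9,13,3) vs β=14 → FL=S FR=S RL=S RR=S
t=24: phase=(0,17,1,11) vs β=14 → FL=S FR=W RL=S RR=S
t=25: phase=(1,18,2,12) vs β=14 → FL=S FR=W RL=S RR=S
t=31: phase=(7,4,8,18) vs β=14 → FL=S FR=S RL=S RR=W
t=35: phase=(11,8,12,2) vs β=14 → FL=S FR=S RL=S RR=S
t=37: phase=(13,10,14,4) vs β=14 → FL=S FR=S RL=W RR=S


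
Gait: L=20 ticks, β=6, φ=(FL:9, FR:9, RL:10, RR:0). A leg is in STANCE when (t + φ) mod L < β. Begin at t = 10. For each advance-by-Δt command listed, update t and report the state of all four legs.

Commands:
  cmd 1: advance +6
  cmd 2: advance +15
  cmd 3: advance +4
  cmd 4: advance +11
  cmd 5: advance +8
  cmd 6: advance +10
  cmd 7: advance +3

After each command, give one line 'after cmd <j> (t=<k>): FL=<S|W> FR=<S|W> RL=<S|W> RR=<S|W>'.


after cmd 1 (t=16): FL=S FR=S RL=W RR=W
after cmd 2 (t=31): FL=S FR=S RL=S RR=W
after cmd 3 (t=35): FL=S FR=S RL=S RR=W
after cmd 4 (t=46): FL=W FR=W RL=W RR=W
after cmd 5 (t=54): FL=S FR=S RL=S RR=W
after cmd 6 (t=64): FL=W FR=W RL=W RR=S
after cmd 7 (t=67): FL=W FR=W RL=W RR=W

start t=10: FL=W FR=W RL=S RR=W
cmd 1: advance +6 → t=16, phase=(5,5,6,16) → FL=S FR=S RL=W RR=W
cmd 2: advance +15 → t=31, phase=(0,0,1,11) → FL=S FR=S RL=S RR=W
cmd 3: advance +4 → t=35, phase=(4,4,5,15) → FL=S FR=S RL=S RR=W
cmd 4: advance +11 → t=46, phase=(15,15,16,6) → FL=W FR=W RL=W RR=W
cmd 5: advance +8 → t=54, phase=(3,3,4,14) → FL=S FR=S RL=S RR=W
cmd 6: advance +10 → t=64, phase=(13,13,14,4) → FL=W FR=W RL=W RR=S
cmd 7: advance +3 → t=67, phase=(16,16,17,7) → FL=W FR=W RL=W RR=W


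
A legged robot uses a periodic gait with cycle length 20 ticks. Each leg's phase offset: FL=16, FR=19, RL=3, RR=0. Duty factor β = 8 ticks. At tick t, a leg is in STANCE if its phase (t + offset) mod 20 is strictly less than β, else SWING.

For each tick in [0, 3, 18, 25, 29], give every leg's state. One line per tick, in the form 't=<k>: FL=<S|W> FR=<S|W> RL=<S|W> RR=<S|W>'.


t=0: FL=W FR=W RL=S RR=S
t=3: FL=W FR=S RL=S RR=S
t=18: FL=W FR=W RL=S RR=W
t=25: FL=S FR=S RL=W RR=S
t=29: FL=S FR=W RL=W RR=W

t=0: phase=(16,19,3,0) vs β=8 → FL=W FR=W RL=S RR=S
t=3: phase=(19,2,6,3) vs β=8 → FL=W FR=S RL=S RR=S
t=18: phase=(14,17,1,18) vs β=8 → FL=W FR=W RL=S RR=W
t=25: phase=(1,4,8,5) vs β=8 → FL=S FR=S RL=W RR=S
t=29: phase=(5,8,12,9) vs β=8 → FL=S FR=W RL=W RR=W


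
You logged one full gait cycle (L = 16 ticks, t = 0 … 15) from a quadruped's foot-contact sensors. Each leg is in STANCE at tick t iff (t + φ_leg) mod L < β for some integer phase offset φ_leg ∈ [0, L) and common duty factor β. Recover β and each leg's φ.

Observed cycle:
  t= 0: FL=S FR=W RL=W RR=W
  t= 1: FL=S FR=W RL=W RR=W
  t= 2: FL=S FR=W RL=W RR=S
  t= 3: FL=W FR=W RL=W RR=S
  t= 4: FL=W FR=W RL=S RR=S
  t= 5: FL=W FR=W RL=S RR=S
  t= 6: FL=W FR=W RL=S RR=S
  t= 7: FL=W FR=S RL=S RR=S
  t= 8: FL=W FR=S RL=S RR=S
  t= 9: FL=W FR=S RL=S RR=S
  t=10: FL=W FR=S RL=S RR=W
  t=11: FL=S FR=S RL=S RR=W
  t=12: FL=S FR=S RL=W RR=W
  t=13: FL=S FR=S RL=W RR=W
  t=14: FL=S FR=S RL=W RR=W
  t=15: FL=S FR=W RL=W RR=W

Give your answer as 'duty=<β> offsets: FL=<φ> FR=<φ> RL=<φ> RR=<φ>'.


duty=8 offsets: FL=5 FR=9 RL=12 RR=14

duty β = stance ticks per leg = 8
FL: stance ticks = 8; W→S at t=11 → φ=5
FR: stance ticks = 8; W→S at t=7 → φ=9
RL: stance ticks = 8; W→S at t=4 → φ=12
RR: stance ticks = 8; W→S at t=2 → φ=14


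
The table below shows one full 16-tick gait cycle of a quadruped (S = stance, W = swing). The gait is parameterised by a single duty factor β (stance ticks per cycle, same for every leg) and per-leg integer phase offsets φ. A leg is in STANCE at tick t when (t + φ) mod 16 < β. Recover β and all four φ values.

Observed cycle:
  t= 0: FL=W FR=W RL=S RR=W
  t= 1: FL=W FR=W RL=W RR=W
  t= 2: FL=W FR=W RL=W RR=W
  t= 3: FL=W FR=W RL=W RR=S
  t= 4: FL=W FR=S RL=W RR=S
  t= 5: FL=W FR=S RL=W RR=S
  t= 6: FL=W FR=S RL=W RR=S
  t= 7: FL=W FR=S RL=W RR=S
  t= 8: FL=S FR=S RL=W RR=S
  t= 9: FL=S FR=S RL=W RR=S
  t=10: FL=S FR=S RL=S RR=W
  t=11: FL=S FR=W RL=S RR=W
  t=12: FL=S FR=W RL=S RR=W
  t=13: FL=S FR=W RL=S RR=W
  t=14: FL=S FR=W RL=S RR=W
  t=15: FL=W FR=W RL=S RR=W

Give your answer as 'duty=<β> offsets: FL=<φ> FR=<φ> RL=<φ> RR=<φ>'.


duty β = stance ticks per leg = 7
FL: stance ticks = 7; W→S at t=8 → φ=8
FR: stance ticks = 7; W→S at t=4 → φ=12
RL: stance ticks = 7; W→S at t=10 → φ=6
RR: stance ticks = 7; W→S at t=3 → φ=13

duty=7 offsets: FL=8 FR=12 RL=6 RR=13


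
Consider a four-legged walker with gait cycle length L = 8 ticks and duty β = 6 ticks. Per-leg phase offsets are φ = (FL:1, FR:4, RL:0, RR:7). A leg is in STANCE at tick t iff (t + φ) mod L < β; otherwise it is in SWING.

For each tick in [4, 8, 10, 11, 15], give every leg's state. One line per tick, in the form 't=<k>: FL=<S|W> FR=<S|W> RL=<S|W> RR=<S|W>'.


t=4: FL=S FR=S RL=S RR=S
t=8: FL=S FR=S RL=S RR=W
t=10: FL=S FR=W RL=S RR=S
t=11: FL=S FR=W RL=S RR=S
t=15: FL=S FR=S RL=W RR=W

t=4: phase=(5,0,4,3) vs β=6 → FL=S FR=S RL=S RR=S
t=8: phase=(1,4,0,7) vs β=6 → FL=S FR=S RL=S RR=W
t=10: phase=(3,6,2,1) vs β=6 → FL=S FR=W RL=S RR=S
t=11: phase=(4,7,3,2) vs β=6 → FL=S FR=W RL=S RR=S
t=15: phase=(0,3,7,6) vs β=6 → FL=S FR=S RL=W RR=W


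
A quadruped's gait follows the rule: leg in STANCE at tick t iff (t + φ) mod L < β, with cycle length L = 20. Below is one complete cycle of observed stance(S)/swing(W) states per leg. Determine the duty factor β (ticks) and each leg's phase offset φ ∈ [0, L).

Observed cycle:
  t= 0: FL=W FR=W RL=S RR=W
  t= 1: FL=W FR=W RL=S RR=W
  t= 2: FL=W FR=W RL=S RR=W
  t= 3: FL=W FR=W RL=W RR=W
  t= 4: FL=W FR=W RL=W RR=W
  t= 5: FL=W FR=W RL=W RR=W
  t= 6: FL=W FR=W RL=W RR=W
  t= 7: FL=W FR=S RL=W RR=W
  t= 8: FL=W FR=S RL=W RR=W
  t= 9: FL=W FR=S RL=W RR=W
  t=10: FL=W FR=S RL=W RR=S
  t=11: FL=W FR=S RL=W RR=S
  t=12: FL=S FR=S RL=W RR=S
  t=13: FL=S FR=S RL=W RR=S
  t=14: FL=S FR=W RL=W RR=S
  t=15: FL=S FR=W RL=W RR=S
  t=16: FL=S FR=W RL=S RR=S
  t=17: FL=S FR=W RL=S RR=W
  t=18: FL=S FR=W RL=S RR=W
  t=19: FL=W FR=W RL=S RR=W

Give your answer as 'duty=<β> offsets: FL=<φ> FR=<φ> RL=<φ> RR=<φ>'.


duty=7 offsets: FL=8 FR=13 RL=4 RR=10

duty β = stance ticks per leg = 7
FL: stance ticks = 7; W→S at t=12 → φ=8
FR: stance ticks = 7; W→S at t=7 → φ=13
RL: stance ticks = 7; W→S at t=16 → φ=4
RR: stance ticks = 7; W→S at t=10 → φ=10


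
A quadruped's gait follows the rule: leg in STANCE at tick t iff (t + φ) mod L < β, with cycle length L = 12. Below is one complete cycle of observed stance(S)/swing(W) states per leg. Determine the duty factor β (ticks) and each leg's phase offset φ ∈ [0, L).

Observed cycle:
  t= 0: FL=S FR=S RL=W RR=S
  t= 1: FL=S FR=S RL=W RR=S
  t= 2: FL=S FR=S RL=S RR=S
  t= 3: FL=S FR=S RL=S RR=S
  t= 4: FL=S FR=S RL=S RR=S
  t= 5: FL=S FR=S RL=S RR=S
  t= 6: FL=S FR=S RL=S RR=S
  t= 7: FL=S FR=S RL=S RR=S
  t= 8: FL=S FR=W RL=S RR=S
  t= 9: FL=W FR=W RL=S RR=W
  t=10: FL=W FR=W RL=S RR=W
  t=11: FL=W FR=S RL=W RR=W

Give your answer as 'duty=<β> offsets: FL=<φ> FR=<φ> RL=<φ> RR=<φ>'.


duty β = stance ticks per leg = 9
FL: stance ticks = 9; W→S at t=0 → φ=0
FR: stance ticks = 9; W→S at t=11 → φ=1
RL: stance ticks = 9; W→S at t=2 → φ=10
RR: stance ticks = 9; W→S at t=0 → φ=0

duty=9 offsets: FL=0 FR=1 RL=10 RR=0


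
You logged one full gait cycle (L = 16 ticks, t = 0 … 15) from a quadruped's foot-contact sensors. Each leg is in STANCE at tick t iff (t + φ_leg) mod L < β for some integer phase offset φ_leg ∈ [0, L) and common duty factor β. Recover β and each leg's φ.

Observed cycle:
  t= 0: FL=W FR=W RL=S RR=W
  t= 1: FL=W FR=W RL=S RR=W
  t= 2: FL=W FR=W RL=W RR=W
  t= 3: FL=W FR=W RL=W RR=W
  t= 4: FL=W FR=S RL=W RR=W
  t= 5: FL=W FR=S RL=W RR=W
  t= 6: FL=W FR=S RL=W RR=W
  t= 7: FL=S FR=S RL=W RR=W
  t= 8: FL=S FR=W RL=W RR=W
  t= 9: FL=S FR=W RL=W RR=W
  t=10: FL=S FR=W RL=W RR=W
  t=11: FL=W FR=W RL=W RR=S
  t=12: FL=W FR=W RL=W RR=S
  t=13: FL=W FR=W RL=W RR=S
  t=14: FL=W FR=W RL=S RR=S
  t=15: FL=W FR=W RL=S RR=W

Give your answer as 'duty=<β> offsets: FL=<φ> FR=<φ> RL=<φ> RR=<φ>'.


duty=4 offsets: FL=9 FR=12 RL=2 RR=5

duty β = stance ticks per leg = 4
FL: stance ticks = 4; W→S at t=7 → φ=9
FR: stance ticks = 4; W→S at t=4 → φ=12
RL: stance ticks = 4; W→S at t=14 → φ=2
RR: stance ticks = 4; W→S at t=11 → φ=5


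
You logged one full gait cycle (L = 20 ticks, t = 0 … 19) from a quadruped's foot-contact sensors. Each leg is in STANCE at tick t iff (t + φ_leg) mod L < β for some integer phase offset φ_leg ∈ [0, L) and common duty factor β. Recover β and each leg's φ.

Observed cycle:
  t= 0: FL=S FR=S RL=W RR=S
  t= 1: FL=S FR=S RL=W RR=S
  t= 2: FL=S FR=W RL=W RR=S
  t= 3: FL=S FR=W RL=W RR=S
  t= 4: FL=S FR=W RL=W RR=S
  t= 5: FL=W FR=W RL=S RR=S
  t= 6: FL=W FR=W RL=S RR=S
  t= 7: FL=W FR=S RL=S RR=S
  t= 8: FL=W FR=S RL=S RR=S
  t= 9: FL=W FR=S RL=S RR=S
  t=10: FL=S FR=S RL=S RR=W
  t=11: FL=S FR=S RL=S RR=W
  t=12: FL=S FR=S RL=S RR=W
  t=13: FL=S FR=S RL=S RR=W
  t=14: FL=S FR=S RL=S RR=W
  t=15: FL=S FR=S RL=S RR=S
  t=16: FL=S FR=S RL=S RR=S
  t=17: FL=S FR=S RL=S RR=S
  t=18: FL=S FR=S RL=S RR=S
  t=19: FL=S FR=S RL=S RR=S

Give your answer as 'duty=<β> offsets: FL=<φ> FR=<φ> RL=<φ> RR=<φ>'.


duty=15 offsets: FL=10 FR=13 RL=15 RR=5

duty β = stance ticks per leg = 15
FL: stance ticks = 15; W→S at t=10 → φ=10
FR: stance ticks = 15; W→S at t=7 → φ=13
RL: stance ticks = 15; W→S at t=5 → φ=15
RR: stance ticks = 15; W→S at t=15 → φ=5


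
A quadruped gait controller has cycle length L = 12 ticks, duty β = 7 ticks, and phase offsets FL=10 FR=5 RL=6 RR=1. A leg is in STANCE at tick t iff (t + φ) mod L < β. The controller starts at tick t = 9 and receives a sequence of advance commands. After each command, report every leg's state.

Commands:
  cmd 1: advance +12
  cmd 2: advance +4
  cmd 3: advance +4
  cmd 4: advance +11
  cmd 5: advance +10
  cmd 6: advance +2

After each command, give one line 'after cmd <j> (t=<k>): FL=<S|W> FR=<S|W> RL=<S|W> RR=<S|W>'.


after cmd 1 (t=21): FL=W FR=S RL=S RR=W
after cmd 2 (t=25): FL=W FR=S RL=W RR=S
after cmd 3 (t=29): FL=S FR=W RL=W RR=S
after cmd 4 (t=40): FL=S FR=W RL=W RR=S
after cmd 5 (t=50): FL=S FR=W RL=W RR=S
after cmd 6 (t=52): FL=S FR=W RL=W RR=S

start t=9: FL=W FR=S RL=S RR=W
cmd 1: advance +12 → t=21, phase=(7,2,3,10) → FL=W FR=S RL=S RR=W
cmd 2: advance +4 → t=25, phase=(11,6,7,2) → FL=W FR=S RL=W RR=S
cmd 3: advance +4 → t=29, phase=(3,10,11,6) → FL=S FR=W RL=W RR=S
cmd 4: advance +11 → t=40, phase=(2,9,10,5) → FL=S FR=W RL=W RR=S
cmd 5: advance +10 → t=50, phase=(0,7,8,3) → FL=S FR=W RL=W RR=S
cmd 6: advance +2 → t=52, phase=(2,9,10,5) → FL=S FR=W RL=W RR=S


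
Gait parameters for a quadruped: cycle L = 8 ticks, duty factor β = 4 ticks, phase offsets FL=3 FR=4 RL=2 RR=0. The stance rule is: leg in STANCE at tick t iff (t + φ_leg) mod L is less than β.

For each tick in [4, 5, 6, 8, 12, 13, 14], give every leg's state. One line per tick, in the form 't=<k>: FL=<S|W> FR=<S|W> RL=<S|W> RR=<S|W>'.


t=4: FL=W FR=S RL=W RR=W
t=5: FL=S FR=S RL=W RR=W
t=6: FL=S FR=S RL=S RR=W
t=8: FL=S FR=W RL=S RR=S
t=12: FL=W FR=S RL=W RR=W
t=13: FL=S FR=S RL=W RR=W
t=14: FL=S FR=S RL=S RR=W

t=4: phase=(7,0,6,4) vs β=4 → FL=W FR=S RL=W RR=W
t=5: phase=(0,1,7,5) vs β=4 → FL=S FR=S RL=W RR=W
t=6: phase=(1,2,0,6) vs β=4 → FL=S FR=S RL=S RR=W
t=8: phase=(3,4,2,0) vs β=4 → FL=S FR=W RL=S RR=S
t=12: phase=(7,0,6,4) vs β=4 → FL=W FR=S RL=W RR=W
t=13: phase=(0,1,7,5) vs β=4 → FL=S FR=S RL=W RR=W
t=14: phase=(1,2,0,6) vs β=4 → FL=S FR=S RL=S RR=W


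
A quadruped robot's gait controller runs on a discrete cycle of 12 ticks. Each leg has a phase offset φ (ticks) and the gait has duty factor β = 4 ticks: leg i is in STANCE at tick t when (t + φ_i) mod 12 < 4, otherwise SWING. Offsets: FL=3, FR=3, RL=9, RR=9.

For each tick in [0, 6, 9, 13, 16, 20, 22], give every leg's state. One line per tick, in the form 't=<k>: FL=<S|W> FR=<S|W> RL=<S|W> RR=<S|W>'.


t=0: FL=S FR=S RL=W RR=W
t=6: FL=W FR=W RL=S RR=S
t=9: FL=S FR=S RL=W RR=W
t=13: FL=W FR=W RL=W RR=W
t=16: FL=W FR=W RL=S RR=S
t=20: FL=W FR=W RL=W RR=W
t=22: FL=S FR=S RL=W RR=W

t=0: phase=(3,3,9,9) vs β=4 → FL=S FR=S RL=W RR=W
t=6: phase=(9,9,3,3) vs β=4 → FL=W FR=W RL=S RR=S
t=9: phase=(0,0,6,6) vs β=4 → FL=S FR=S RL=W RR=W
t=13: phase=(4,4,10,10) vs β=4 → FL=W FR=W RL=W RR=W
t=16: phase=(7,7,1,1) vs β=4 → FL=W FR=W RL=S RR=S
t=20: phase=(11,11,5,5) vs β=4 → FL=W FR=W RL=W RR=W
t=22: phase=(1,1,7,7) vs β=4 → FL=S FR=S RL=W RR=W


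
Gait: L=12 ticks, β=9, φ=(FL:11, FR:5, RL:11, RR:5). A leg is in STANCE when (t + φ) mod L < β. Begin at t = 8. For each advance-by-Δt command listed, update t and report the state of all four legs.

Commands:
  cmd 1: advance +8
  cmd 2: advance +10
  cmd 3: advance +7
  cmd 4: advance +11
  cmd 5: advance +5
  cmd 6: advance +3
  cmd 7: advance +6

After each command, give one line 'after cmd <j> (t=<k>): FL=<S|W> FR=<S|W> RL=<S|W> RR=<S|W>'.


start t=8: FL=S FR=S RL=S RR=S
cmd 1: advance +8 → t=16, phase=(3,9,3,9) → FL=S FR=W RL=S RR=W
cmd 2: advance +10 → t=26, phase=(1,7,1,7) → FL=S FR=S RL=S RR=S
cmd 3: advance +7 → t=33, phase=(8,2,8,2) → FL=S FR=S RL=S RR=S
cmd 4: advance +11 → t=44, phase=(7,1,7,1) → FL=S FR=S RL=S RR=S
cmd 5: advance +5 → t=49, phase=(0,6,0,6) → FL=S FR=S RL=S RR=S
cmd 6: advance +3 → t=52, phase=(3,9,3,9) → FL=S FR=W RL=S RR=W
cmd 7: advance +6 → t=58, phase=(9,3,9,3) → FL=W FR=S RL=W RR=S

after cmd 1 (t=16): FL=S FR=W RL=S RR=W
after cmd 2 (t=26): FL=S FR=S RL=S RR=S
after cmd 3 (t=33): FL=S FR=S RL=S RR=S
after cmd 4 (t=44): FL=S FR=S RL=S RR=S
after cmd 5 (t=49): FL=S FR=S RL=S RR=S
after cmd 6 (t=52): FL=S FR=W RL=S RR=W
after cmd 7 (t=58): FL=W FR=S RL=W RR=S


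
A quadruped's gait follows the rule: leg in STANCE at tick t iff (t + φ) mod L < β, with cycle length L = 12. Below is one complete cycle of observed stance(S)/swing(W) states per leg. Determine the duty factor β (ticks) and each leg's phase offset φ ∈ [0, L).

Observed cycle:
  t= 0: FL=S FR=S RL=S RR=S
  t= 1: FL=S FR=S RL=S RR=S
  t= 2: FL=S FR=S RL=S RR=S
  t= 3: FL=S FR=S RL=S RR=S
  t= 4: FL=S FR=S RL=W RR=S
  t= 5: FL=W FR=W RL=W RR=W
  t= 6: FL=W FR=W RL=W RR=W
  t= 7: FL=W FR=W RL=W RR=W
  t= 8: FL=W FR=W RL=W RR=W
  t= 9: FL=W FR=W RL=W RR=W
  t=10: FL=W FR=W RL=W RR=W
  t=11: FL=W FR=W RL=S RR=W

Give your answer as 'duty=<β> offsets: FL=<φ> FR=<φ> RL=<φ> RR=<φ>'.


duty=5 offsets: FL=0 FR=0 RL=1 RR=0

duty β = stance ticks per leg = 5
FL: stance ticks = 5; W→S at t=0 → φ=0
FR: stance ticks = 5; W→S at t=0 → φ=0
RL: stance ticks = 5; W→S at t=11 → φ=1
RR: stance ticks = 5; W→S at t=0 → φ=0


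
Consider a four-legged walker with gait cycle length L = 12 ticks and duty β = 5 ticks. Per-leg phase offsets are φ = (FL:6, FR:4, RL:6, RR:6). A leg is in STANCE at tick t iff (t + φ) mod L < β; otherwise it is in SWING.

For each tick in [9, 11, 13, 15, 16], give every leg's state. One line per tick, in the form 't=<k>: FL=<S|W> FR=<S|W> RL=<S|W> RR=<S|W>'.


t=9: phase=(3,1,3,3) vs β=5 → FL=S FR=S RL=S RR=S
t=11: phase=(5,3,5,5) vs β=5 → FL=W FR=S RL=W RR=W
t=13: phase=(7,5,7,7) vs β=5 → FL=W FR=W RL=W RR=W
t=15: phase=(9,7,9,9) vs β=5 → FL=W FR=W RL=W RR=W
t=16: phase=(10,8,10,10) vs β=5 → FL=W FR=W RL=W RR=W

t=9: FL=S FR=S RL=S RR=S
t=11: FL=W FR=S RL=W RR=W
t=13: FL=W FR=W RL=W RR=W
t=15: FL=W FR=W RL=W RR=W
t=16: FL=W FR=W RL=W RR=W


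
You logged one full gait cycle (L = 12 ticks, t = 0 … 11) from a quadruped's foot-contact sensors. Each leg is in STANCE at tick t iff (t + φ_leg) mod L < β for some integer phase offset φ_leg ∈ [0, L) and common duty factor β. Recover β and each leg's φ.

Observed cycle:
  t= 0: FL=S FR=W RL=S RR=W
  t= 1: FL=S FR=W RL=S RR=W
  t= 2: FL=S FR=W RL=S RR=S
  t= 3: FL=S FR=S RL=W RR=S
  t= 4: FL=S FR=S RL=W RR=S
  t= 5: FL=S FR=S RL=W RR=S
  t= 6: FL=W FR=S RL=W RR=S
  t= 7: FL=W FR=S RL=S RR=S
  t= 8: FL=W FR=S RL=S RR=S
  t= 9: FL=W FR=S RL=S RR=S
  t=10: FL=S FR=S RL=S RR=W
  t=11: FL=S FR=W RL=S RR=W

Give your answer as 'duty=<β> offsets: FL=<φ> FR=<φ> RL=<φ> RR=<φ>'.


duty β = stance ticks per leg = 8
FL: stance ticks = 8; W→S at t=10 → φ=2
FR: stance ticks = 8; W→S at t=3 → φ=9
RL: stance ticks = 8; W→S at t=7 → φ=5
RR: stance ticks = 8; W→S at t=2 → φ=10

duty=8 offsets: FL=2 FR=9 RL=5 RR=10


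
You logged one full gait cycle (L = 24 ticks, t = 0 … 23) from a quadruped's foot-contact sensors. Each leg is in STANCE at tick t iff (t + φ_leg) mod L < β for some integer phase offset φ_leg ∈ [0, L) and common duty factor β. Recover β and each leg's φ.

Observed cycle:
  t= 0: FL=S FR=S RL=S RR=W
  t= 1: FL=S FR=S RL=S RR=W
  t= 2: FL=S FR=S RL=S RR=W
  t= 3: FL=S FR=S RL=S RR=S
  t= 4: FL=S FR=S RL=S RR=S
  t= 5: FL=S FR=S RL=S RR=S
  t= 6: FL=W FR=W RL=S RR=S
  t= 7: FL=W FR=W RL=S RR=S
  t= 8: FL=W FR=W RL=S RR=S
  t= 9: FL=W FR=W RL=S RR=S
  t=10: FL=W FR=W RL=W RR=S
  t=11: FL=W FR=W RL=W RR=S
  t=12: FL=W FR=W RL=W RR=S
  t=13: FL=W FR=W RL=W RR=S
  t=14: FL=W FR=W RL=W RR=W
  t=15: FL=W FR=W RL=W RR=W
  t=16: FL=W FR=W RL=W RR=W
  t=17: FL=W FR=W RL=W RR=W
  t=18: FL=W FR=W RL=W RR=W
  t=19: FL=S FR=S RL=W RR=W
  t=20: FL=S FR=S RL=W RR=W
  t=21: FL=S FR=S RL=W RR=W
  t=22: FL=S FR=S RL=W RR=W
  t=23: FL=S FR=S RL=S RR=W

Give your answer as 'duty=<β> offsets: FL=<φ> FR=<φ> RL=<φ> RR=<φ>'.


duty β = stance ticks per leg = 11
FL: stance ticks = 11; W→S at t=19 → φ=5
FR: stance ticks = 11; W→S at t=19 → φ=5
RL: stance ticks = 11; W→S at t=23 → φ=1
RR: stance ticks = 11; W→S at t=3 → φ=21

duty=11 offsets: FL=5 FR=5 RL=1 RR=21
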